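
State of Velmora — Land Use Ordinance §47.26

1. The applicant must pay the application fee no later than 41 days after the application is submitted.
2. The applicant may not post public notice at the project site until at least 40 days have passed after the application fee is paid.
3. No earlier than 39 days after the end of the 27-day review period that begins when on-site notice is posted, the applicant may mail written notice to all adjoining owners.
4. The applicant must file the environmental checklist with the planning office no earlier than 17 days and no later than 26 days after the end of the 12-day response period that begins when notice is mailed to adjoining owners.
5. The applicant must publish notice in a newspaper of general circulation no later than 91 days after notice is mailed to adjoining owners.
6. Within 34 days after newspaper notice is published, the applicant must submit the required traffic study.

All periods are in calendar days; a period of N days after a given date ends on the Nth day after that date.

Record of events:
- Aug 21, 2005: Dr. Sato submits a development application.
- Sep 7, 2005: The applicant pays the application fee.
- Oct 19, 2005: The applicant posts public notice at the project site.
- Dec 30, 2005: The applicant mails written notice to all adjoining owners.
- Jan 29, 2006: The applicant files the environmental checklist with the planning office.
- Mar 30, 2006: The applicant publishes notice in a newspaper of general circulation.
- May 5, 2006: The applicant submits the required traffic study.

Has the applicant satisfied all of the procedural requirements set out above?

Step 1 — counting 41 days from Aug 21, 2005 (when the application is submitted) gives a deadline of Oct 1, 2005; completed Sep 7, 2005, before the deadline.
Step 2 — must wait 40 days from Sep 7, 2005 (when the application fee is paid), so not before Oct 17, 2005; Oct 19, 2005 is on or after that date.
Step 3 — must wait 39 days from Nov 15, 2005 (end of the 27-day review period, which began when on-site notice is posted on Oct 19, 2005), so not before Dec 24, 2005; Dec 30, 2005 is on or after that date.
Step 4 — 17 and 26 days from Jan 11, 2006 (end of the 12-day response period, which began when notice is mailed to adjoining owners on Dec 30, 2005) are Jan 28, 2006 and Feb 6, 2006 respectively; Jan 29, 2006 falls inside that range.
Step 5 — counting 91 days from Dec 30, 2005 (when notice is mailed to adjoining owners) gives a deadline of Mar 31, 2006; completed Mar 30, 2006, before the deadline.
Step 6 — counting 34 days from Mar 30, 2006 (when newspaper notice is published) gives a deadline of May 3, 2006; done May 5, 2006 — 2 days late.

No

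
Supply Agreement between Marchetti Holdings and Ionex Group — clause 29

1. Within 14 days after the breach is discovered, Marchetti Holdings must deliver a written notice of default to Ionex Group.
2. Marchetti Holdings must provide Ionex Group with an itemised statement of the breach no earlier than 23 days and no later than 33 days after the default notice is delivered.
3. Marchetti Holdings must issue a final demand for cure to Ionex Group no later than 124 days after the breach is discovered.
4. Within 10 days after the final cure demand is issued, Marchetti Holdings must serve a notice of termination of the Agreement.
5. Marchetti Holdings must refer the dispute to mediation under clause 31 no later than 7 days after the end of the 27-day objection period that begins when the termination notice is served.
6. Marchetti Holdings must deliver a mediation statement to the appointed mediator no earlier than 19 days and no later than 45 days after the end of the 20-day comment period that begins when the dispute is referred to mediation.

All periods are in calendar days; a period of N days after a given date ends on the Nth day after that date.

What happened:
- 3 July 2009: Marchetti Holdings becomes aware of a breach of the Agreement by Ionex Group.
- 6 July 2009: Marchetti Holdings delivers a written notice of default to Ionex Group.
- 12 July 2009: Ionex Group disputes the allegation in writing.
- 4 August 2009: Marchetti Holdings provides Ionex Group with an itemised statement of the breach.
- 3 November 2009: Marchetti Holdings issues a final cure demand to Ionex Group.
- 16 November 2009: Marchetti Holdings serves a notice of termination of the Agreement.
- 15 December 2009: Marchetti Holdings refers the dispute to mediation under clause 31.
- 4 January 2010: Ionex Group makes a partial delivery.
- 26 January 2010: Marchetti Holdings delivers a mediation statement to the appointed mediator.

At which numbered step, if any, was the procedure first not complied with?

Step 1: 14 days after 3 July 2009 (when the breach is discovered) is 17 July 2009; completed 6 July 2009, before the deadline.
Step 2: the window is 23–33 days after 6 July 2009 (when the default notice is delivered), so 29 July 2009 through 8 August 2009; 4 August 2009 falls inside that range.
Step 3: 124 days after 3 July 2009 (when the breach is discovered) is 4 November 2009; done 3 November 2009 — timely.
Step 4: 10 days after 3 November 2009 (when the final cure demand is issued) is 13 November 2009; not done until 16 November 2009, 3 days after the deadline.

Step 4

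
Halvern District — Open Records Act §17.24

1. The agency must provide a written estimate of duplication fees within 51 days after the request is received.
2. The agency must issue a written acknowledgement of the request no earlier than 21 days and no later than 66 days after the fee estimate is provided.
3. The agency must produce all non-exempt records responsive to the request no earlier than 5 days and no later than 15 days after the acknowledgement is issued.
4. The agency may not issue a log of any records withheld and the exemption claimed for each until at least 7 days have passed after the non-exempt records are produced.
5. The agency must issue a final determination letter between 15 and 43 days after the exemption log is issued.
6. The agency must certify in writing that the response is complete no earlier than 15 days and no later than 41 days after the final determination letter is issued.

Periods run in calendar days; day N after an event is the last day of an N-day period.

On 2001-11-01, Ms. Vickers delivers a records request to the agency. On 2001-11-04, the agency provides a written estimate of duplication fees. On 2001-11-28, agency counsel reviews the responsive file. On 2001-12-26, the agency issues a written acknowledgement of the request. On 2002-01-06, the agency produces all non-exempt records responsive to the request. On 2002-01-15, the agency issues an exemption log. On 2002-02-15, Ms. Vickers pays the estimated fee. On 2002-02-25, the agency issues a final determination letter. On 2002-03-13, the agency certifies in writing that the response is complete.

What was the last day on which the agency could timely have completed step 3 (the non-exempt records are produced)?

2002-01-10

Step 3 runs from 2001-12-26, when the acknowledgement is issued. The window is 5–15 days after 2001-12-26; it closes on 2002-01-10.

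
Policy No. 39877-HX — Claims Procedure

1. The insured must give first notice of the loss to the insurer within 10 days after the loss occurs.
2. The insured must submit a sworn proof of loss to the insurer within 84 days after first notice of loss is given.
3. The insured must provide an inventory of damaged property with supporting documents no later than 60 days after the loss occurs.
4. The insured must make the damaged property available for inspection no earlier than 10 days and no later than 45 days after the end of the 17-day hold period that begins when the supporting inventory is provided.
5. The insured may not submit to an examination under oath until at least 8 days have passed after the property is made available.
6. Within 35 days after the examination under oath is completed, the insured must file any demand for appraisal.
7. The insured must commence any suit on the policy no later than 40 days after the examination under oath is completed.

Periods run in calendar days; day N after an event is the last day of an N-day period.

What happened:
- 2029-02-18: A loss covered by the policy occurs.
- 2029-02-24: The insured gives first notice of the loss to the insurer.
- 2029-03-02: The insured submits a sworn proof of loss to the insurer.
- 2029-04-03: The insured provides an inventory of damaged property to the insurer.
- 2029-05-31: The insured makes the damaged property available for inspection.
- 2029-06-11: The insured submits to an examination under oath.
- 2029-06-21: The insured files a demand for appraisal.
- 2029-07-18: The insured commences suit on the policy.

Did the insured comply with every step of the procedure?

Step 1 — counting 10 days from 2029-02-18 (when the loss occurs) gives a deadline of 2029-02-28; completed 2029-02-24, before the deadline.
Step 2 — counting 84 days from 2029-02-24 (when first notice of loss is given) gives a deadline of 2029-05-19; completed 2029-03-02, before the deadline.
Step 3 — counting 60 days from 2029-02-18 (when the loss occurs) gives a deadline of 2029-04-19; done 2029-04-03 — timely.
Step 4 — 10 and 45 days from 2029-04-20 (end of the 17-day hold period, which began when the supporting inventory is provided on 2029-04-03) are 2029-04-30 and 2029-06-04 respectively; done 2029-05-31, which is between those dates.
Step 5 — must wait 8 days from 2029-05-31 (when the property is made available), so not before 2029-06-08; 2029-06-11 is on or after that date.
Step 6 — counting 35 days from 2029-06-11 (when the examination under oath is completed) gives a deadline of 2029-07-16; completed 2029-06-21, before the deadline.
Step 7 — counting 40 days from 2029-06-11 (when the examination under oath is completed) gives a deadline of 2029-07-21; 2029-07-18 is within that limit.

Yes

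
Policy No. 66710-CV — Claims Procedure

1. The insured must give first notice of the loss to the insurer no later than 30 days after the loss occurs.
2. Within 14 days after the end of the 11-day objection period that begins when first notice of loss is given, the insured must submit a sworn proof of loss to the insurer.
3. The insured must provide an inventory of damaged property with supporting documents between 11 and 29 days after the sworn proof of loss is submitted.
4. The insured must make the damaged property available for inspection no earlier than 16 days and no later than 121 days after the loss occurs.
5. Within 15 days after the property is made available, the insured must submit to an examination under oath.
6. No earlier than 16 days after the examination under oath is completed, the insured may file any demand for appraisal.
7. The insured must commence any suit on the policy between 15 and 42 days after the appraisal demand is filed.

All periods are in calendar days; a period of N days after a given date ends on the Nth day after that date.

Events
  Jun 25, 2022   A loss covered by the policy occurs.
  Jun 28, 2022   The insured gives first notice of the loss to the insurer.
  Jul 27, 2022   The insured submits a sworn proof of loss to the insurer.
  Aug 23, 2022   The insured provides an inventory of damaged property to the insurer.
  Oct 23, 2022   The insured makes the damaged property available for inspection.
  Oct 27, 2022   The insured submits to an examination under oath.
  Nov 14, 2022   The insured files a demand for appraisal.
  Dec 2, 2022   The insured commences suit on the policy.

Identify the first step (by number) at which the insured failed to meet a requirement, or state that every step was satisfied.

Step 1 — counting 30 days from Jun 25, 2022 (when the loss occurs) gives a deadline of Jul 25, 2022; Jun 28, 2022 is within that limit.
Step 2 — counting 14 days from Jul 9, 2022 (end of the 11-day objection period, which began when first notice of loss is given on Jun 28, 2022) gives a deadline of Jul 23, 2022; not done until Jul 27, 2022, 4 days after the deadline.

Step 2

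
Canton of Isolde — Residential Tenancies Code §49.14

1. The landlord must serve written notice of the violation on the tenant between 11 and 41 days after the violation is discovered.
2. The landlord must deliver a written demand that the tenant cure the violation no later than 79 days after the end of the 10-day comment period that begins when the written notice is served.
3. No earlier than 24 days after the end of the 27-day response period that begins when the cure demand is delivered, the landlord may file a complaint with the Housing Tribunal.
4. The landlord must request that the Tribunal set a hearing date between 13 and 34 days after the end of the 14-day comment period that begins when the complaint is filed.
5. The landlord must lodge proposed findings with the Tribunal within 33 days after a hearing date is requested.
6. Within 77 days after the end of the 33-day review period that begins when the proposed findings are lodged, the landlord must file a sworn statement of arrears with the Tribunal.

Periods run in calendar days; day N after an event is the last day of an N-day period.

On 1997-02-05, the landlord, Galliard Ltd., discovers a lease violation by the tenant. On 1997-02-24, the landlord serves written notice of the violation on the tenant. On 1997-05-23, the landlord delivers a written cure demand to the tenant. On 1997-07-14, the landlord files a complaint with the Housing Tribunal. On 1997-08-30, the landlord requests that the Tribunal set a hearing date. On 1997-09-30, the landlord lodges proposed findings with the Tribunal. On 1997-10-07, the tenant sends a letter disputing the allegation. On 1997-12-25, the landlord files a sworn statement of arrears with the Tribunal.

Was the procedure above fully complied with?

(1) the permitted window runs from 1997-02-05 + 11 = 1997-02-16 to 1997-02-05 + 41 = 1997-03-18; done 1997-02-24, which is between those dates.
(2) due by 1997-03-06 + 79 days = 1997-05-24; 1997-05-23 is within that limit.
(3) permitted from 1997-06-19 + 24 days = 1997-07-13 onward; done 1997-07-14 — permitted.
(4) the permitted window runs from 1997-07-28 + 13 = 1997-08-10 to 1997-07-28 + 34 = 1997-08-31; done 1997-08-30 — within the window.
(5) due by 1997-08-30 + 33 days = 1997-10-02; done 1997-09-30 — timely.
(6) due by 1997-11-02 + 77 days = 1998-01-18; completed 1997-12-25, before the deadline.

Yes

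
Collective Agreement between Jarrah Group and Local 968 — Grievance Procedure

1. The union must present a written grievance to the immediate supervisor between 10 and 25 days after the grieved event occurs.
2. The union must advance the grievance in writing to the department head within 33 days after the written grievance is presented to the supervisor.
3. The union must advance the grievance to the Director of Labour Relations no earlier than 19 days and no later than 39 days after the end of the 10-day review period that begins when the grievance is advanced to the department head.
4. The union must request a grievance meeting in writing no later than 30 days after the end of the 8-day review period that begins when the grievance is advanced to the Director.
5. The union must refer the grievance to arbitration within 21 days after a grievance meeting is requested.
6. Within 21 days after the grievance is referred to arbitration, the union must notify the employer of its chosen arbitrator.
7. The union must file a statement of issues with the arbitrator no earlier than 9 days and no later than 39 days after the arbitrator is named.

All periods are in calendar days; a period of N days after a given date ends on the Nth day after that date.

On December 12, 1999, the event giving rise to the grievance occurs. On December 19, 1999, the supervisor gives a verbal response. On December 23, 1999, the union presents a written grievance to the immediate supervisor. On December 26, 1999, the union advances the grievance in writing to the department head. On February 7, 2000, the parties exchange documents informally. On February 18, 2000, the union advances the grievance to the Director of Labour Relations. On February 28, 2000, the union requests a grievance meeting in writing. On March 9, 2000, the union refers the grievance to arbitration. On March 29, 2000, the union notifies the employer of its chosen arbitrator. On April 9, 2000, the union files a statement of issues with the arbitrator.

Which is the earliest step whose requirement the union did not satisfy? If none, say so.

(1) the permitted window runs from December 12, 1999 + 10 = December 22, 1999 to December 12, 1999 + 25 = January 6, 2000; December 23, 1999 falls inside that range.
(2) due by December 23, 1999 + 33 days = January 25, 2000; done December 26, 1999 — timely.
(3) the permitted window runs from January 5, 2000 + 19 = January 24, 2000 to January 5, 2000 + 39 = February 13, 2000; done February 18, 2000 — 5 days after the window closed.
The analysis stops there.

Step 3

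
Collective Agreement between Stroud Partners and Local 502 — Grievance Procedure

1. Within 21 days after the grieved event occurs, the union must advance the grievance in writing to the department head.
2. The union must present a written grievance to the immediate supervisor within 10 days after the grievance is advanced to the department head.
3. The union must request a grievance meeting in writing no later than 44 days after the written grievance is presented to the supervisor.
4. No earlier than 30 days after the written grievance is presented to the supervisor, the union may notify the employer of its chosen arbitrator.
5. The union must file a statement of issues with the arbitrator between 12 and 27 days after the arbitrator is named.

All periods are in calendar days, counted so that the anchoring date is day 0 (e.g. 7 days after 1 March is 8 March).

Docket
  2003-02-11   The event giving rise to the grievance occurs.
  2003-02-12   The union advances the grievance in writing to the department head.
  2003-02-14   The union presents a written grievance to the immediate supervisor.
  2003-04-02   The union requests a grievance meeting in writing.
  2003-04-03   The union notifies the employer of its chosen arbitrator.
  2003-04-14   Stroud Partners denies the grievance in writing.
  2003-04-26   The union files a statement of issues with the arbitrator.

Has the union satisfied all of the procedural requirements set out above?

Step 1: 21 days after 2003-02-11 (when the grieved event occurs) is 2003-03-04; completed 2003-02-12, before the deadline.
Step 2: 10 days after 2003-02-12 (when the grievance is advanced to the department head) is 2003-02-22; done 2003-02-14 — timely.
Step 3: 44 days after 2003-02-14 (when the written grievance is presented to the supervisor) is 2003-03-30; 2003-04-02 misses that deadline by 3 days.
The analysis stops there.

No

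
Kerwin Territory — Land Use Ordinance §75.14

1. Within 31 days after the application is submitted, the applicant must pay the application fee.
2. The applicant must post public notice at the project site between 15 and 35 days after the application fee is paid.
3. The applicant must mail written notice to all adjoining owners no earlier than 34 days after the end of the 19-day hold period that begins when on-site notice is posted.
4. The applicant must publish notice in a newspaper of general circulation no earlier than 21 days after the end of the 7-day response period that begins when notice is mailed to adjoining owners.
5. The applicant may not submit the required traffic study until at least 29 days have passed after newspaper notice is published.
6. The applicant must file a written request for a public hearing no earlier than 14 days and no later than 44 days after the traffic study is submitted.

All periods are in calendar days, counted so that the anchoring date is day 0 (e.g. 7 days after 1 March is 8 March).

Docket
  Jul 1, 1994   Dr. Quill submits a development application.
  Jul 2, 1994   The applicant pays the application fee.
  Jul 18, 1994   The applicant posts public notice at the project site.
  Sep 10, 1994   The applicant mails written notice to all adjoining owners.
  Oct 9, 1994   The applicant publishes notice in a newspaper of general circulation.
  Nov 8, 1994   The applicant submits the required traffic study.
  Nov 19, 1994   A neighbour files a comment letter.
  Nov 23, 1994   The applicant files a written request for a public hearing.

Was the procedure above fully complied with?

Yes

Step 1 — counting 31 days from Jul 1, 1994 (when the application is submitted) gives a deadline of Aug 1, 1994; done Jul 2, 1994 — timely.
Step 2 — 15 and 35 days from Jul 2, 1994 (when the application fee is paid) are Jul 17, 1994 and Aug 6, 1994 respectively; Jul 18, 1994 falls inside that range.
Step 3 — must wait 34 days from Aug 6, 1994 (end of the 19-day hold period, which began when on-site notice is posted on Jul 18, 1994), so not before Sep 9, 1994; Sep 10, 1994 is on or after that date.
Step 4 — must wait 21 days from Sep 17, 1994 (end of the 7-day response period, which began when notice is mailed to adjoining owners on Sep 10, 1994), so not before Oct 8, 1994; done Oct 9, 1994 — permitted.
Step 5 — must wait 29 days from Oct 9, 1994 (when newspaper notice is published), so not before Nov 7, 1994; done Nov 8, 1994, after the minimum wait.
Step 6 — 14 and 44 days from Nov 8, 1994 (when the traffic study is submitted) are Nov 22, 1994 and Dec 22, 1994 respectively; done Nov 23, 1994, which is between those dates.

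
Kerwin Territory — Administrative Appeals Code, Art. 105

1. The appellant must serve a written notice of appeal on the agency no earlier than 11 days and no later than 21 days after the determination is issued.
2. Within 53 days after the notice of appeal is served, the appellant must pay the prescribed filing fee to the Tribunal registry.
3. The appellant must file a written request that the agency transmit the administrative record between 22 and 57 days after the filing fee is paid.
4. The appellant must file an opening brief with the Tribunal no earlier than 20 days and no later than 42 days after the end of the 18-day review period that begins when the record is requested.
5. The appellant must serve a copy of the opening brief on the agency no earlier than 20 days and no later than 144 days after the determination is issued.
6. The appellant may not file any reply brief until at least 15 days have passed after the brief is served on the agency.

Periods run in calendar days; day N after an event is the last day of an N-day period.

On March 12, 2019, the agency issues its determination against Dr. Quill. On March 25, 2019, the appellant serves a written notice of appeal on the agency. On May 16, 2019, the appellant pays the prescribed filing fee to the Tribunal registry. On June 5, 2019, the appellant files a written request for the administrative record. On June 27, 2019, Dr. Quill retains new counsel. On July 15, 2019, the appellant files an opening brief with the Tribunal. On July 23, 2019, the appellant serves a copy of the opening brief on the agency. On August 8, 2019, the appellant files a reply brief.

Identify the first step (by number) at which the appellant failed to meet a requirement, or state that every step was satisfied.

Step 3

(1) the permitted window runs from March 12, 2019 + 11 = March 23, 2019 to March 12, 2019 + 21 = April 2, 2019; done March 25, 2019, which is between those dates.
(2) due by March 25, 2019 + 53 days = May 17, 2019; done May 16, 2019 — timely.
(3) the permitted window runs from May 16, 2019 + 22 = June 7, 2019 to May 16, 2019 + 57 = July 12, 2019; done June 5, 2019 — 2 days before the window opened.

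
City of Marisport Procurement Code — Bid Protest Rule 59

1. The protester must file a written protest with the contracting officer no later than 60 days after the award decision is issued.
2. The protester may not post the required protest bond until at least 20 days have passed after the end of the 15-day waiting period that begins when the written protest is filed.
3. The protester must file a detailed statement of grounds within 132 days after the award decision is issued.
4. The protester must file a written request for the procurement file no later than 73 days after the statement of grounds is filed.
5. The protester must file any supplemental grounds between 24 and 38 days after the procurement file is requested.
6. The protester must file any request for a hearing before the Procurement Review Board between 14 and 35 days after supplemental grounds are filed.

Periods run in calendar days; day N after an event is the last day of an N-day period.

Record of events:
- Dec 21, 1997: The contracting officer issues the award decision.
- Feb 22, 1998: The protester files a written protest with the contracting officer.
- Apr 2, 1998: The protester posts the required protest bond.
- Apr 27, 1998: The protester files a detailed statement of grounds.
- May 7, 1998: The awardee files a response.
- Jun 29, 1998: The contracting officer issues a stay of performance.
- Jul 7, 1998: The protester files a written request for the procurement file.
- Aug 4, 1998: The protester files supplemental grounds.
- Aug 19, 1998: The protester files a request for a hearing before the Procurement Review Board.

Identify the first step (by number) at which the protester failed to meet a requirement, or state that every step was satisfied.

Step 1 — counting 60 days from Dec 21, 1997 (when the award decision is issued) gives a deadline of Feb 19, 1998; Feb 22, 1998 misses that deadline by 3 days.

Step 1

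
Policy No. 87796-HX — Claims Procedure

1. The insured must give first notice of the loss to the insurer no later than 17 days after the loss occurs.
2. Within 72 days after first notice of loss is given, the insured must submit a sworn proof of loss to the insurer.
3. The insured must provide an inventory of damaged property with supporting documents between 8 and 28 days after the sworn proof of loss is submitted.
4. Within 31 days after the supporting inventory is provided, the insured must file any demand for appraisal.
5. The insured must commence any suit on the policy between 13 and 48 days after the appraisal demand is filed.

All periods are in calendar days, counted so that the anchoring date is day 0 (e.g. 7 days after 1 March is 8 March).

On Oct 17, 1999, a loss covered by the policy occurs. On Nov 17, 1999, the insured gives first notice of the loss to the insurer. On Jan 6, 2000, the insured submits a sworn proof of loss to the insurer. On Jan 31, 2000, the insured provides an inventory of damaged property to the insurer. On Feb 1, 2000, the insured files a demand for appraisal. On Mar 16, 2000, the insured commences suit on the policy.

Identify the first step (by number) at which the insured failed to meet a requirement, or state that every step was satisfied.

Step 1

Step 1: 17 days after Oct 17, 1999 (when the loss occurs) is Nov 3, 1999; done Nov 17, 1999 — 14 days late.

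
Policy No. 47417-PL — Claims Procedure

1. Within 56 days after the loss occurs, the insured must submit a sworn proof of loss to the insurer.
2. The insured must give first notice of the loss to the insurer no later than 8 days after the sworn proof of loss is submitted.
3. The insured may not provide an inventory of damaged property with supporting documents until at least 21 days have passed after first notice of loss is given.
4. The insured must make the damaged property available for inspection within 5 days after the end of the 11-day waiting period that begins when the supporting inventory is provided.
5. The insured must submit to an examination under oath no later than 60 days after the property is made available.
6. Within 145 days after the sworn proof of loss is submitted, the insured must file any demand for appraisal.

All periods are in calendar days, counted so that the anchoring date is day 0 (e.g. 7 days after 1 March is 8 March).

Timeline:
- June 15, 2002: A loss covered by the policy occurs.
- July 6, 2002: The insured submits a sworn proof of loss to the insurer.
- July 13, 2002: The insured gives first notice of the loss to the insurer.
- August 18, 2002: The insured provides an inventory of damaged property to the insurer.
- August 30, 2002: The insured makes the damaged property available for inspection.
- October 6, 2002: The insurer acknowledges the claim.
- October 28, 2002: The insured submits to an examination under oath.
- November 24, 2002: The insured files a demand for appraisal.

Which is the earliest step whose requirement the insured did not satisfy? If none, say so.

(1) due by June 15, 2002 + 56 days = August 10, 2002; completed July 6, 2002, before the deadline.
(2) due by July 6, 2002 + 8 days = July 14, 2002; July 13, 2002 is within that limit.
(3) permitted from July 13, 2002 + 21 days = August 3, 2002 onward; done August 18, 2002, after the minimum wait.
(4) due by August 29, 2002 + 5 days = September 3, 2002; done August 30, 2002 — timely.
(5) due by August 30, 2002 + 60 days = October 29, 2002; October 28, 2002 is within that limit.
(6) due by July 6, 2002 + 145 days = November 28, 2002; November 24, 2002 is within that limit.

None — every step was satisfied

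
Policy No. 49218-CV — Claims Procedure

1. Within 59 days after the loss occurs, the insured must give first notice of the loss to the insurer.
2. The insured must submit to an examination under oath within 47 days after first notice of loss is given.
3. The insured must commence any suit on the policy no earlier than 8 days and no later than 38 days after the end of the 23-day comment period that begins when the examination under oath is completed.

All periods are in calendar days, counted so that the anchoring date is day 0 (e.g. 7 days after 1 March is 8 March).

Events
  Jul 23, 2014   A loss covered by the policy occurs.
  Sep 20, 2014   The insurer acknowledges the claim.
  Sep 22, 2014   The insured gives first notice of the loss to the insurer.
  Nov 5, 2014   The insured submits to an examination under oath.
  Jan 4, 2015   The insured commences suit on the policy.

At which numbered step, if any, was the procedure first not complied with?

Step 1: 59 days after Jul 23, 2014 (when the loss occurs) is Sep 20, 2014; done Sep 22, 2014 — 2 days late.

Step 1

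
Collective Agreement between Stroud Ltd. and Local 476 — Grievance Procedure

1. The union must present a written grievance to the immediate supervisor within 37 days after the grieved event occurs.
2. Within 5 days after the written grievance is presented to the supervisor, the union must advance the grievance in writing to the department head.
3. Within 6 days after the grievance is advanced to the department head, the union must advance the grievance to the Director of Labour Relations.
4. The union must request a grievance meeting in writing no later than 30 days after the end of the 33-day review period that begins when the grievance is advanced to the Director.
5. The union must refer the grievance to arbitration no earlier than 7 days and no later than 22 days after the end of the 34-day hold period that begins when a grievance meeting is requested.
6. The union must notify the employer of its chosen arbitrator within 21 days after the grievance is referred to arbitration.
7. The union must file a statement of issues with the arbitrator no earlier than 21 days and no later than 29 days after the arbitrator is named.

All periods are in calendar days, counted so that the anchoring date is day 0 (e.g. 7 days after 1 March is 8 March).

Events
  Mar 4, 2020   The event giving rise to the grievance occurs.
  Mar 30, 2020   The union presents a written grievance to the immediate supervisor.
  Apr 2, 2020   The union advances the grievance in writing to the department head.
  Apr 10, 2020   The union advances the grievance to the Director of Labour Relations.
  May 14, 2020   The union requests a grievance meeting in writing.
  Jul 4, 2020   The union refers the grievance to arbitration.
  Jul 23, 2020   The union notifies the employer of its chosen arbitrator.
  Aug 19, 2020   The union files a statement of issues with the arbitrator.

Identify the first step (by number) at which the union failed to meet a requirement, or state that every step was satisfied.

Step 3

(1) due by Mar 4, 2020 + 37 days = Apr 10, 2020; completed Mar 30, 2020, before the deadline.
(2) due by Mar 30, 2020 + 5 days = Apr 4, 2020; Apr 2, 2020 is within that limit.
(3) due by Apr 2, 2020 + 6 days = Apr 8, 2020; Apr 10, 2020 misses that deadline by 2 days.
The procedure was therefore not followed at step 3.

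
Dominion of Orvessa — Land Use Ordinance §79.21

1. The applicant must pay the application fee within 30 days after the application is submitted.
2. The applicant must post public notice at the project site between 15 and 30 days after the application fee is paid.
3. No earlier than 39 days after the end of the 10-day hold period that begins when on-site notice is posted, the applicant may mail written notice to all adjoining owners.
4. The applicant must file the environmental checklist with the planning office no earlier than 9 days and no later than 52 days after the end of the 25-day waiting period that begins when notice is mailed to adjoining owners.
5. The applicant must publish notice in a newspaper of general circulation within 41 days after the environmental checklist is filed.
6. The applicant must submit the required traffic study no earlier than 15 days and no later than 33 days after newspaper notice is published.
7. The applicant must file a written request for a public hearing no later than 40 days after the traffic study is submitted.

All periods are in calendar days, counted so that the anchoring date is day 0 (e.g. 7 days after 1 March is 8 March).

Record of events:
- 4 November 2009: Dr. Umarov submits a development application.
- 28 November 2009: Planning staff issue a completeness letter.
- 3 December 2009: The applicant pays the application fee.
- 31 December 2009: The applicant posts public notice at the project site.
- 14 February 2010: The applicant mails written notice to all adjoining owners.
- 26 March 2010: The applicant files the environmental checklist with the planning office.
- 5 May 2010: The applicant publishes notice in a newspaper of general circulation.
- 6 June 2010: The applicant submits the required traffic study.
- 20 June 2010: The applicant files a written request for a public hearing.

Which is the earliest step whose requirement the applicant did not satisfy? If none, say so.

Step 3

Step 1 — counting 30 days from 4 November 2009 (when the application is submitted) gives a deadline of 4 December 2009; 3 December 2009 is within that limit.
Step 2 — 15 and 30 days from 3 December 2009 (when the application fee is paid) are 18 December 2009 and 2 January 2010 respectively; done 31 December 2009, which is between those dates.
Step 3 — must wait 39 days from 10 January 2010 (end of the 10-day hold period, which began when on-site notice is posted on 31 December 2009), so not before 18 February 2010; 14 February 2010 is 4 days before the earliest permitted date.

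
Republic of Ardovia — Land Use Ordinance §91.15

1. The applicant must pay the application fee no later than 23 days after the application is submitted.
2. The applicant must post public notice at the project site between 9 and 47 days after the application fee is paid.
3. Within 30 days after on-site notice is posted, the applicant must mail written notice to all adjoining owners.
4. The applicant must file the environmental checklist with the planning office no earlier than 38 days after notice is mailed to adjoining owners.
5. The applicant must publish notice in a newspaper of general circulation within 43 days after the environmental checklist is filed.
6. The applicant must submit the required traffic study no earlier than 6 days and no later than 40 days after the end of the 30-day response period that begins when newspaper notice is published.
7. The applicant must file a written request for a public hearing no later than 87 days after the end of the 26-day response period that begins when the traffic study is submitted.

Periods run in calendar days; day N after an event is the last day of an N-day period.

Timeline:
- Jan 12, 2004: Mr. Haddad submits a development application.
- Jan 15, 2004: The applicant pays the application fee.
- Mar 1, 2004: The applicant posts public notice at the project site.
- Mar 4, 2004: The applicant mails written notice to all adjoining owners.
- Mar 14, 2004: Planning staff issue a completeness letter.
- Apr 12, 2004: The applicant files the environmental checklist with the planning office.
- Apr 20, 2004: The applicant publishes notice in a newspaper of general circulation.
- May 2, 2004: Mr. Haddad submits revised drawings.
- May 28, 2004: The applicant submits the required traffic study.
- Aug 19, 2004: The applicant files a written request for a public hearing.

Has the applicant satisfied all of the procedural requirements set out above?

Yes

(1) due by Jan 12, 2004 + 23 days = Feb 4, 2004; completed Jan 15, 2004, before the deadline.
(2) the permitted window runs from Jan 15, 2004 + 9 = Jan 24, 2004 to Jan 15, 2004 + 47 = Mar 2, 2004; Mar 1, 2004 falls inside that range.
(3) due by Mar 1, 2004 + 30 days = Mar 31, 2004; Mar 4, 2004 is within that limit.
(4) permitted from Mar 4, 2004 + 38 days = Apr 11, 2004 onward; Apr 12, 2004 is on or after that date.
(5) due by Apr 12, 2004 + 43 days = May 25, 2004; completed Apr 20, 2004, before the deadline.
(6) the permitted window runs from May 20, 2004 + 6 = May 26, 2004 to May 20, 2004 + 40 = Jun 29, 2004; done May 28, 2004, which is between those dates.
(7) due by Jun 23, 2004 + 87 days = Sep 18, 2004; Aug 19, 2004 is within that limit.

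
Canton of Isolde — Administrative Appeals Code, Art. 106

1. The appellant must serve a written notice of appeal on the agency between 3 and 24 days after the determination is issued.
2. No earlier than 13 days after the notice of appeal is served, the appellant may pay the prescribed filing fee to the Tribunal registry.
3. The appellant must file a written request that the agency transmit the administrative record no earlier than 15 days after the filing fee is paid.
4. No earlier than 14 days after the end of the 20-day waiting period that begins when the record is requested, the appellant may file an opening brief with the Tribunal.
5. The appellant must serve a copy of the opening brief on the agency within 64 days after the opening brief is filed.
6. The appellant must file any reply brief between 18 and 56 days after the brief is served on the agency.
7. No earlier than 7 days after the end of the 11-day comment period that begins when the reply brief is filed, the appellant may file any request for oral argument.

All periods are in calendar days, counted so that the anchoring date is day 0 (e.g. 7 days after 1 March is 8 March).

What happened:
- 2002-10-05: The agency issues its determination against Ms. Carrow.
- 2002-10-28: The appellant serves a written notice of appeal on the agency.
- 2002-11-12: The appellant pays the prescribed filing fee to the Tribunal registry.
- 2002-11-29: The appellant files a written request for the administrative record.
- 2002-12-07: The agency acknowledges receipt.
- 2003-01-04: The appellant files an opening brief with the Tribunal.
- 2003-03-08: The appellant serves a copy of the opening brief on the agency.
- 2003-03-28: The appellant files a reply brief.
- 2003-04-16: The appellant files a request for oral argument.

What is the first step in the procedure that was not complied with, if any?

None — every step was satisfied

(1) the permitted window runs from 2002-10-05 + 3 = 2002-10-08 to 2002-10-05 + 24 = 2002-10-29; 2002-10-28 falls inside that range.
(2) permitted from 2002-10-28 + 13 days = 2002-11-10 onward; 2002-11-12 is on or after that date.
(3) permitted from 2002-11-12 + 15 days = 2002-11-27 onward; done 2002-11-29, after the minimum wait.
(4) permitted from 2002-12-19 + 14 days = 2003-01-02 onward; done 2003-01-04, after the minimum wait.
(5) due by 2003-01-04 + 64 days = 2003-03-09; completed 2003-03-08, before the deadline.
(6) the permitted window runs from 2003-03-08 + 18 = 2003-03-26 to 2003-03-08 + 56 = 2003-05-03; done 2003-03-28, which is between those dates.
(7) permitted from 2003-04-08 + 7 days = 2003-04-15 onward; 2003-04-16 is on or after that date.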